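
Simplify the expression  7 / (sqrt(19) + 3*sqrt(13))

(-sqrt(19) + 3*sqrt(13))/14

Multiply numerator and denominator by -3*sqrt(13) + sqrt(19).
Denominator becomes -98; numerator becomes -21*sqrt(13) + 7*sqrt(19).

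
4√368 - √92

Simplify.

14*√23

4√368 = 16*√23; √92 = 2*√23
Combine: (16 - 2)·√23 = 14*√23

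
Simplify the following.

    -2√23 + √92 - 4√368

-16*√23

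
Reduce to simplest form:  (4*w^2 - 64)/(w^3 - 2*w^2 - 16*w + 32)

4/(w - 2)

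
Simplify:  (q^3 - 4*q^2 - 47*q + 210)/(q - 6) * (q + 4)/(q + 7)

q^2 - q - 20

Factor: q^3 - 4*q^2 - 47*q + 210 = (q - 6)*(q - 5)*(q + 7)
Cancel the common factors (q + 7), (q - 6).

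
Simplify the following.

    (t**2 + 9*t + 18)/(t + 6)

t + 3

Factor: t**2 + 9*t + 18 = (t + 6)*(t + 3)
Cancel the common factor (t + 6).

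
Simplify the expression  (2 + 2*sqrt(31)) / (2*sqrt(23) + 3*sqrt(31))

Multiply numerator and denominator by -2*sqrt(23) + 3*sqrt(31).
Denominator becomes 187; numerator becomes -4*sqrt(713) - 4*sqrt(23) + 6*sqrt(31) + 186.

(-4*sqrt(713) - 4*sqrt(23) + 6*sqrt(31) + 186)/187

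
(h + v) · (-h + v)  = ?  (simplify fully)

-h² + v²

Pair the conjugate factors: (v+h)(v-h) = -h² + v².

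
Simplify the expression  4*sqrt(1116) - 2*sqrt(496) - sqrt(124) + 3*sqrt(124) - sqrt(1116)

14*sqrt(31)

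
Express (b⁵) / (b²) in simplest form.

b³

Quotient: b³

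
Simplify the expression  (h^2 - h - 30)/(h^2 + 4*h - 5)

(h - 6)/(h - 1)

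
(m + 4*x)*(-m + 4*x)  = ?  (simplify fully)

(4*x)**2 - (m)**2 = -m**2 + 16*x**2.

-m**2 + 16*x**2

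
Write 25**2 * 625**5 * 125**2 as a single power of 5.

25**2 = 5**4; 625**5 = 5**20; 125**2 = 5**6
Combine exponents: 5**30

5**30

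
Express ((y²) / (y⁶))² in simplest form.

y^(-8)

Inside the bracket: (y^-4)
Raise to the power 2: (y^-8)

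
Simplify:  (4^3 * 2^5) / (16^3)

4^3 = 2^6; 2^5 = 2^5; 16^3 = 2^12
Combine exponents: 2^(-1)

2^(-1)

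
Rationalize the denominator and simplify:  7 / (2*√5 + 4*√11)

Multiply numerator and denominator by -4*√11 + 2*√5.
Denominator becomes -156; numerator becomes -28*√11 + 14*√5.

(-7*√5 + 14*√11)/78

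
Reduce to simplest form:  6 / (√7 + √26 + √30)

Group as (√7 + √30) + √26; multiply by (√7 + √30) - √26, then rationalise the remaining surd.

(-24*√1365 + 18*√30 + 66*√26 + 294*√7)/719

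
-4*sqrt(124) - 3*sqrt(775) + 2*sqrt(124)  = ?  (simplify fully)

-19*sqrt(31)

4*sqrt(124) = 8*sqrt(31); 3*sqrt(775) = 15*sqrt(31); 2*sqrt(124) = 4*sqrt(31)
Combine: (-8 - 15 + 4)·sqrt(31) = -19*sqrt(31)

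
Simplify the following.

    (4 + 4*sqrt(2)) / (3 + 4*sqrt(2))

Multiply numerator and denominator by -4*sqrt(2) + 3.
Denominator becomes -23; numerator becomes -20 - 4*sqrt(2).

(4*sqrt(2) + 20)/23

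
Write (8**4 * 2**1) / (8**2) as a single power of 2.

8**4 = 2**12; 2**1 = 2**1; 8**2 = 2**6
Combine exponents: 2**7

2**7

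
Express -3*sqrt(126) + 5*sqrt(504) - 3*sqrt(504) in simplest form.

3*sqrt(14)

3*sqrt(126) = 9*sqrt(14); 5*sqrt(504) = 30*sqrt(14); 3*sqrt(504) = 18*sqrt(14)
Combine: (-9 + 30 - 18)·sqrt(14) = 3*sqrt(14)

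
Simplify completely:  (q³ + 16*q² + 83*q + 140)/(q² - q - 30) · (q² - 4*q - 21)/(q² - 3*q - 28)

(q² + 10*q + 21)/(q - 6)

Factor: q³ + 16*q² + 83*q + 140 = (q + 7)·(q + 4)·(q + 5);  q² - q - 30 = (q - 6)·(q + 5);  q² - 4*q - 21 = (q + 3)·(q - 7);  q² - 3*q - 28 = (q + 4)·(q - 7)
Cancel the common factors (q + 4), (q + 5), (q - 7).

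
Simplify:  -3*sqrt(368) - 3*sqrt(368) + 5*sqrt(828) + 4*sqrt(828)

30*sqrt(23)

3*sqrt(368) = 12*sqrt(23); 3*sqrt(368) = 12*sqrt(23); 5*sqrt(828) = 30*sqrt(23); 4*sqrt(828) = 24*sqrt(23)
Combine: (-12 - 12 + 30 + 24)·sqrt(23) = 30*sqrt(23)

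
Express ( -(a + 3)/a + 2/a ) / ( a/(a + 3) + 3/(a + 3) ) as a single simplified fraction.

Numerator: -(a + 3)/a + 2/a = (-a - 1)/a
Denominator: a/(a + 3) + 3/(a + 3) = 1
Divide: ((-a - 1)/a) · (1) = (-a - 1)/a

(-a - 1)/a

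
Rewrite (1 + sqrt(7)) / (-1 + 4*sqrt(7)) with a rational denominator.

(5*sqrt(7) + 29)/111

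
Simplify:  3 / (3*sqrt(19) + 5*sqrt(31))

Multiply numerator and denominator by -5*sqrt(31) + 3*sqrt(19).
Denominator becomes -604; numerator becomes -15*sqrt(31) + 9*sqrt(19).

(-9*sqrt(19) + 15*sqrt(31))/604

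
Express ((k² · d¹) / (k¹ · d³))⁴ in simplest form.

k⁴/d⁸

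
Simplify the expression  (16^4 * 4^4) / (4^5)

2^14

16^4 = 2^16; 4^4 = 2^8; 4^5 = 2^10
Combine exponents: 2^14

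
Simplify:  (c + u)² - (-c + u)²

Write as f(u,c) - f(u,-c) and expand.

4*c*u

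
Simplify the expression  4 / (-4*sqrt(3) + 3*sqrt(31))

(16*sqrt(3) + 12*sqrt(31))/231

Multiply numerator and denominator by 4*sqrt(3) + 3*sqrt(31).
Denominator becomes 231; numerator becomes 16*sqrt(3) + 12*sqrt(31).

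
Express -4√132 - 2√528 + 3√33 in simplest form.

-13*√33

4√132 = 8*√33; 2√528 = 8*√33; 3√33 = 3*√33
Combine: (-8 - 8 + 3)·√33 = -13*√33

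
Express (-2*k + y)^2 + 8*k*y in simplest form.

Expand the square and combine the 8*k*y term.

(2*k + y)^2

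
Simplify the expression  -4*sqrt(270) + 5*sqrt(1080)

4*sqrt(270) = 12*sqrt(30); 5*sqrt(1080) = 30*sqrt(30)
Combine: (-12 + 30)·sqrt(30) = 18*sqrt(30)

18*sqrt(30)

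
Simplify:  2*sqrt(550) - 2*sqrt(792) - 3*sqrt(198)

-11*sqrt(22)

2*sqrt(550) = 10*sqrt(22); 2*sqrt(792) = 12*sqrt(22); 3*sqrt(198) = 9*sqrt(22)
Combine: (10 - 12 - 9)·sqrt(22) = -11*sqrt(22)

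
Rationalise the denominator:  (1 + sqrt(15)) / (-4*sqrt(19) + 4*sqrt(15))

(-sqrt(285) - 15 - sqrt(19) - sqrt(15))/16

Multiply numerator and denominator by 4*sqrt(15) + 4*sqrt(19).
Denominator becomes -64; numerator becomes 4*sqrt(15) + 4*sqrt(19) + 60 + 4*sqrt(285).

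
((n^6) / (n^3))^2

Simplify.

Inside the bracket: n^3
Raise to the power 2: n^6

n^6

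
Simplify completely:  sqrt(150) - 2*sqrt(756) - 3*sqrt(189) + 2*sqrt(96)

-21*sqrt(21) + 13*sqrt(6)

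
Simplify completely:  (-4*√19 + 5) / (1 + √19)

(-9 + √19)/2

Multiply numerator and denominator by -√19 + 1.
Denominator becomes -18; numerator becomes -9*√19 + 81.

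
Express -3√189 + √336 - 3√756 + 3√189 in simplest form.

-14*√21

3√189 = 9*√21; √336 = 4*√21; 3√756 = 18*√21; 3√189 = 9*√21
Combine: (-9 + 4 - 18 + 9)·√21 = -14*√21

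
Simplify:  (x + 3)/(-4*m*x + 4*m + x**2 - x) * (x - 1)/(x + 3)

Factor: -4*m*x + 4*m + x**2 - x = (x - 1)*(-4*m + x)
Cancel the common factors (x - 1), (x + 3).

1/(-4*m + x)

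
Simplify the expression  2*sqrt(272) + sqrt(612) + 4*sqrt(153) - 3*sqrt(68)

20*sqrt(17)

2*sqrt(272) = 8*sqrt(17); sqrt(612) = 6*sqrt(17); 4*sqrt(153) = 12*sqrt(17); 3*sqrt(68) = 6*sqrt(17)
Combine: (8 + 6 + 12 - 6)·sqrt(17) = 20*sqrt(17)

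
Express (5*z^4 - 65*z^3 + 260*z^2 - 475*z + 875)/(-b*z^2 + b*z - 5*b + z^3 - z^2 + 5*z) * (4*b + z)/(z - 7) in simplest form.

(20*b*z - 100*b + 5*z^2 - 25*z)/(-b + z)

Factor: 5*z^4 - 65*z^3 + 260*z^2 - 475*z + 875 = 5*(z - 5)*(z - 7)*(z^2 - z + 5);  -b*z^2 + b*z - 5*b + z^3 - z^2 + 5*z = (z^2 - z + 5)*(-b + z)
Cancel the common factors (z^2 - z + 5), (z - 7).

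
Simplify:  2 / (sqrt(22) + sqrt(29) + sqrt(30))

(-8*sqrt(4785) + 42*sqrt(30) + 46*sqrt(29) + 74*sqrt(22))/2111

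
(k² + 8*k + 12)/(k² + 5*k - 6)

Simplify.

(k + 2)/(k - 1)

Factor: k² + 8*k + 12 = (k + 6)·(k + 2);  k² + 5*k - 6 = (k + 6)·(k - 1)
Cancel the common factor (k + 6).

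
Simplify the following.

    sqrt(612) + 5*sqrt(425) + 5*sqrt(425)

56*sqrt(17)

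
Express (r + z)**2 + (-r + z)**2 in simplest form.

Binomially expand both and collect terms in z, r.

2*r**2 + 2*z**2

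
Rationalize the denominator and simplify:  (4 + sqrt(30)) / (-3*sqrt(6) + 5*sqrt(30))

(6*sqrt(6) + 9*sqrt(5) + 10*sqrt(30) + 75)/348

Multiply numerator and denominator by 3*sqrt(6) + 5*sqrt(30).
Denominator becomes 696; numerator becomes 12*sqrt(6) + 18*sqrt(5) + 20*sqrt(30) + 150.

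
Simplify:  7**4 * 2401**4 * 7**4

7**24

7**4 = 7**4; 2401**4 = 7**16; 7**4 = 7**4
Combine exponents: 7**24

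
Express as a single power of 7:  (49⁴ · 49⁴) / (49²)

7^12

49⁴ = 7^8; 49⁴ = 7^8; 49² = 7^4
Combine exponents: 7^12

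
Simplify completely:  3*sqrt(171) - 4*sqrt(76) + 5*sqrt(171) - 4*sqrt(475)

-4*sqrt(19)

3*sqrt(171) = 9*sqrt(19); 4*sqrt(76) = 8*sqrt(19); 5*sqrt(171) = 15*sqrt(19); 4*sqrt(475) = 20*sqrt(19)
Combine: (9 - 8 + 15 - 20)·sqrt(19) = -4*sqrt(19)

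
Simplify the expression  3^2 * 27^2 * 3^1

3^9

3^2 = 3^2; 27^2 = 3^6; 3^1 = 3^1
Combine exponents: 3^9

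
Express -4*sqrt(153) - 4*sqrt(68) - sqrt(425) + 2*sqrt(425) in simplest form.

-15*sqrt(17)

4*sqrt(153) = 12*sqrt(17); 4*sqrt(68) = 8*sqrt(17); sqrt(425) = 5*sqrt(17); 2*sqrt(425) = 10*sqrt(17)
Combine: (-12 - 8 - 5 + 10)·sqrt(17) = -15*sqrt(17)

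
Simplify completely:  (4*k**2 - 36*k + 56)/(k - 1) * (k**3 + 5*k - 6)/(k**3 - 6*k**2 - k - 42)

Factor: 4*k**2 - 36*k + 56 = 4*(k - 2)*(k - 7);  k**3 + 5*k - 6 = (k - 1)*(k**2 + k + 6);  k**3 - 6*k**2 - k - 42 = (k**2 + k + 6)*(k - 7)
Cancel the common factors (k**2 + k + 6), (k - 1), (k - 7).

4*k - 8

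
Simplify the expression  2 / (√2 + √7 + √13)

Group as (√2 + √13) + √7; multiply by (√2 + √13) - √7, then rationalise the remaining surd.

(-√182 - 2*√13 + 4*√7 + 9*√2)/10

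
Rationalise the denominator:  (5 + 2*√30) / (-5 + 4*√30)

Multiply numerator and denominator by -4*√30 - 5.
Denominator becomes -455; numerator becomes -265 - 30*√30.

(6*√30 + 53)/91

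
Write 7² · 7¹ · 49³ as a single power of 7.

7² = 7^2; 7¹ = 7^1; 49³ = 7^6
Combine exponents: 7^9

7^9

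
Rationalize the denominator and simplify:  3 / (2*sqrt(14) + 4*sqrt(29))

Multiply numerator and denominator by -2*sqrt(14) + 4*sqrt(29).
Denominator becomes 408; numerator becomes -6*sqrt(14) + 12*sqrt(29).

(-sqrt(14) + 2*sqrt(29))/68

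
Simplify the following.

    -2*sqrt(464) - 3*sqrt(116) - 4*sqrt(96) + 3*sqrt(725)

-16*sqrt(6) + sqrt(29)

2*sqrt(464) = 8*sqrt(29); 3*sqrt(116) = 6*sqrt(29); 4*sqrt(96) = 16*sqrt(6); 3*sqrt(725) = 15*sqrt(29)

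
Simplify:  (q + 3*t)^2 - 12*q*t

Expand the square and combine the 12*q*t term.

(q - 3*t)^2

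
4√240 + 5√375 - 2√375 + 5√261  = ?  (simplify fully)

15*√29 + 31*√15

4√240 = 16*√15; 5√375 = 25*√15; 2√375 = 10*√15; 5√261 = 15*√29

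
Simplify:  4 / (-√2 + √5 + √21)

(-18*√5 - 2*√210 + 24*√2 + 14*√21)/39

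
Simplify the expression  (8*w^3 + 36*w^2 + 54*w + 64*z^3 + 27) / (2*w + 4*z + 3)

4*w^2 - 8*w*z + 12*w + 16*z^2 - 12*z + 9

(4*z)^3 + (2*w + 3)^3 = (2*w + 4*z + 3)(4*w^2 - 8*w*z + 12*w + 16*z^2 - 12*z + 9).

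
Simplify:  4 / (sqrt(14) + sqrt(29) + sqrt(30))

Group as (sqrt(14) + sqrt(30)) + sqrt(29); multiply by (sqrt(14) + sqrt(30)) - sqrt(29), then rationalise the remaining surd.

(-16*sqrt(3045) + 52*sqrt(30) + 60*sqrt(29) + 180*sqrt(14))/1455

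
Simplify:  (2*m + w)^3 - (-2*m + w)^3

16*m^3 + 12*m*w^2

Only the odd-power cross terms survive.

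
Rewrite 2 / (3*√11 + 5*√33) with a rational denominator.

Multiply numerator and denominator by -5*√33 + 3*√11.
Denominator becomes -726; numerator becomes -10*√33 + 6*√11.

(-3*√11 + 5*√33)/363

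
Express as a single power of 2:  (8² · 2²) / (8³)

2^(-1)

8² = 2^6; 2² = 2^2; 8³ = 2^9
Combine exponents: 2^(-1)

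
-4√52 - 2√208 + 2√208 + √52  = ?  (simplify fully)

4√52 = 8*√13; 2√208 = 8*√13; 2√208 = 8*√13; √52 = 2*√13
Combine: (-8 - 8 + 8 + 2)·√13 = -6*√13

-6*√13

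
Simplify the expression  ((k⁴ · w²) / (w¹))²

Inside the bracket: k⁴ · w¹
Raise to the power 2: k⁸ · w²

k⁸*w²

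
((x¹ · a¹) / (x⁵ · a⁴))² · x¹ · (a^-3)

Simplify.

1/(a⁹*x⁷)

Inside the bracket: (x^-4) · (a^-3)
Raise to the power 2: (x^-8) · (a^-6)
Multiply by x¹ · (a^-3): add exponents.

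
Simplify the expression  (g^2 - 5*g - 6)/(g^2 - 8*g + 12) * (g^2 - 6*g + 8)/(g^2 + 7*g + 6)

(g - 4)/(g + 6)

Factor: g^2 - 5*g - 6 = (g - 6)*(g + 1);  g^2 - 8*g + 12 = (g - 6)*(g - 2);  g^2 - 6*g + 8 = (g - 4)*(g - 2);  g^2 + 7*g + 6 = (g + 1)*(g + 6)
Cancel the common factors (g + 1), (g - 2), (g - 6).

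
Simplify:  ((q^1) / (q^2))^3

q^(-3)

Inside the bracket: (q^-1)
Raise to the power 3: (q^-3)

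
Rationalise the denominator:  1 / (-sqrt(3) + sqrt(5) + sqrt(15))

Group as (sqrt(5) + sqrt(15)) - sqrt(3); multiply by (sqrt(5) + sqrt(15)) + sqrt(3), then rationalise the remaining surd.

(-17*sqrt(3) - 7*sqrt(15) + 13*sqrt(5) + 30)/11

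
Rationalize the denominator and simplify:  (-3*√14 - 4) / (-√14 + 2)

√14 + 5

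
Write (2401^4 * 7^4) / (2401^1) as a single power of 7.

7^16

2401^4 = 7^16; 7^4 = 7^4; 2401^1 = 7^4
Combine exponents: 7^16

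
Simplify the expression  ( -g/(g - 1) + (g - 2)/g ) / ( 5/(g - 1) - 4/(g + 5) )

Numerator: -g/(g - 1) + (g - 2)/g = (-3*g + 2)/(g^2 - g)
Denominator: 5/(g - 1) - 4/(g + 5) = (g + 29)/(g^2 + 4*g - 5)
Divide: ((-3*g + 2)/(g^2 - g)) · ((g^2 + 4*g - 5)/(g + 29)) = (-3*g^2 - 13*g + 10)/(g^2 + 29*g)

(-3*g^2 - 13*g + 10)/(g^2 + 29*g)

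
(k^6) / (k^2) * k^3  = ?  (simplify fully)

k^7

Quotient: k^4
Multiply by k^3: add exponents.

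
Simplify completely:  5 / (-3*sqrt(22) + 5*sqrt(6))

Multiply numerator and denominator by 5*sqrt(6) + 3*sqrt(22).
Denominator becomes -48; numerator becomes 25*sqrt(6) + 15*sqrt(22).

(-15*sqrt(22) - 25*sqrt(6))/48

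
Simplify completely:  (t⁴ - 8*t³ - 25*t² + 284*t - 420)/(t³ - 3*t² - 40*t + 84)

t - 5

Factor: t⁴ - 8*t³ - 25*t² + 284*t - 420 = (t - 2)·(t - 5)·(t + 6)·(t - 7);  t³ - 3*t² - 40*t + 84 = (t + 6)·(t - 7)·(t - 2)
Cancel the common factors (t - 7), (t - 2), (t + 6).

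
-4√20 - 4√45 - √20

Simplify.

-22*√5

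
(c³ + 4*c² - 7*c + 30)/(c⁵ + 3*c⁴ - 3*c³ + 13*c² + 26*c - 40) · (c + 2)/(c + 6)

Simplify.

1/(c² + 3*c - 4)

Factor: c³ + 4*c² - 7*c + 30 = (c + 6)·(c² - 2*c + 5);  c⁵ + 3*c⁴ - 3*c³ + 13*c² + 26*c - 40 = (c + 4)·(c + 2)·(c² - 2*c + 5)·(c - 1)
Cancel the common factors (c² - 2*c + 5), (c + 2), (c + 6).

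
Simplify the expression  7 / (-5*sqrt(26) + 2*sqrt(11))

Multiply numerator and denominator by 2*sqrt(11) + 5*sqrt(26).
Denominator becomes -606; numerator becomes 14*sqrt(11) + 35*sqrt(26).

(-35*sqrt(26) - 14*sqrt(11))/606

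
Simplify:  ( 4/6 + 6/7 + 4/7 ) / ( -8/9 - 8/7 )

Numerator: 4/6 + 6/7 + 4/7 = 44/21
Denominator: -8/9 - 8/7 = -128/63
Divide: (44/21) · (-63/128) = -33/32

-33/32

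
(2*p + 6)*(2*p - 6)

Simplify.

4*p**2 - 36

(2*p)**2 - (6)**2 = 4*p**2 - 36.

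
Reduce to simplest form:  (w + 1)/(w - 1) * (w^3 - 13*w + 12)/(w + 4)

Factor: w^3 - 13*w + 12 = (w - 3)*(w - 1)*(w + 4)
Cancel the common factors (w + 4), (w - 1).

w^2 - 2*w - 3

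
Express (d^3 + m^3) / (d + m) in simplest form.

d^2 - d*m + m^2

Apply the sum-of-cubes factorisation and cancel (d + m).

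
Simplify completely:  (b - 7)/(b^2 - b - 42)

Factor: b^2 - b - 42 = (b + 6)*(b - 7)
Cancel the common factor (b - 7).

1/(b + 6)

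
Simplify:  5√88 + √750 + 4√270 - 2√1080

5*√30 + 10*√22

5√88 = 10*√22; √750 = 5*√30; 4√270 = 12*√30; 2√1080 = 12*√30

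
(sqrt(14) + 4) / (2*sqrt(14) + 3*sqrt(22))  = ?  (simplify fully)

Multiply numerator and denominator by -3*sqrt(22) + 2*sqrt(14).
Denominator becomes -142; numerator becomes -12*sqrt(22) - 6*sqrt(77) + 28 + 8*sqrt(14).

(-4*sqrt(14) - 14 + 3*sqrt(77) + 6*sqrt(22))/71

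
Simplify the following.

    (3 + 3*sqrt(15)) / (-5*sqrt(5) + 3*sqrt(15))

(15*sqrt(5) + 9*sqrt(15) + 75*sqrt(3) + 135)/10

Multiply numerator and denominator by 5*sqrt(5) + 3*sqrt(15).
Denominator becomes 10; numerator becomes 15*sqrt(5) + 9*sqrt(15) + 75*sqrt(3) + 135.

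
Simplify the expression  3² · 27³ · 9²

3² = 3^2; 27³ = 3^9; 9² = 3^4
Combine exponents: 3^15

3^15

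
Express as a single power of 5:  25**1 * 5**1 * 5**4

5**7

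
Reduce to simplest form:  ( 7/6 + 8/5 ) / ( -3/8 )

-332/45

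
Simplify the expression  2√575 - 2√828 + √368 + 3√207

11*√23

2√575 = 10*√23; 2√828 = 12*√23; √368 = 4*√23; 3√207 = 9*√23
Combine: (10 - 12 + 4 + 9)·√23 = 11*√23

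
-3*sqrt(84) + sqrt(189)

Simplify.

-3*sqrt(21)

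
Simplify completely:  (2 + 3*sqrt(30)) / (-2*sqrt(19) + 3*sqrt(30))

(2*sqrt(19) + 3*sqrt(30) + 3*sqrt(570) + 135)/97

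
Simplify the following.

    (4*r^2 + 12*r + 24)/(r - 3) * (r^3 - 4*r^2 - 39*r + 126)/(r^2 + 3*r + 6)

4*r^2 - 4*r - 168

Factor: 4*r^2 + 12*r + 24 = 4*(r^2 + 3*r + 6);  r^3 - 4*r^2 - 39*r + 126 = (r + 6)*(r - 3)*(r - 7)
Cancel the common factors (r^2 + 3*r + 6), (r - 3).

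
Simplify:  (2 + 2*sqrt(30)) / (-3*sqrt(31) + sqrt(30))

(-6*sqrt(930) - 60 - 6*sqrt(31) - 2*sqrt(30))/249

Multiply numerator and denominator by sqrt(30) + 3*sqrt(31).
Denominator becomes -249; numerator becomes 2*sqrt(30) + 6*sqrt(31) + 60 + 6*sqrt(930).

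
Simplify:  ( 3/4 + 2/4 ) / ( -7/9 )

-45/28

Numerator: 3/4 + 2/4 = 5/4
Denominator: -7/9 = -7/9
Divide: (5/4) · (-9/7) = -45/28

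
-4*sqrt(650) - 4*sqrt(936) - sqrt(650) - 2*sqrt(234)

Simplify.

4*sqrt(650) = 20*sqrt(26); 4*sqrt(936) = 24*sqrt(26); sqrt(650) = 5*sqrt(26); 2*sqrt(234) = 6*sqrt(26)
Combine: (-20 - 24 - 5 - 6)·sqrt(26) = -55*sqrt(26)

-55*sqrt(26)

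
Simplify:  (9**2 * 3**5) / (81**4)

9**2 = 3**4; 3**5 = 3**5; 81**4 = 3**16
Combine exponents: 3**(-7)

3**(-7)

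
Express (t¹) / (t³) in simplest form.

t^(-2)

Quotient: (t^-2)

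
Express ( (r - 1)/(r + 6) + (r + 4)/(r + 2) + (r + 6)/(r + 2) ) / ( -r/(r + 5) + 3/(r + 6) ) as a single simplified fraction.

Numerator: (r - 1)/(r + 6) + (r + 4)/(r + 2) + (r + 6)/(r + 2) = (3*r^2 + 23*r + 58)/(r^2 + 8*r + 12)
Denominator: -r/(r + 5) + 3/(r + 6) = (-r^2 - 3*r + 15)/(r^2 + 11*r + 30)
Divide: ((3*r^2 + 23*r + 58)/(r^2 + 8*r + 12)) · ((r^2 + 11*r + 30)/(-r^2 - 3*r + 15)) = (-3*r^3 - 38*r^2 - 173*r - 290)/(r^3 + 5*r^2 - 9*r - 30)

(-3*r^3 - 38*r^2 - 173*r - 290)/(r^3 + 5*r^2 - 9*r - 30)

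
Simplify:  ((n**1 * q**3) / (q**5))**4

n**4/q**8

Inside the bracket: n**1 * (q**-2)
Raise to the power 4: n**4 * (q**-8)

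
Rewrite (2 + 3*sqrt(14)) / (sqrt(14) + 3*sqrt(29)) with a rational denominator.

Multiply numerator and denominator by -3*sqrt(29) + sqrt(14).
Denominator becomes -247; numerator becomes -9*sqrt(406) - 6*sqrt(29) + 2*sqrt(14) + 42.

(-42 - 2*sqrt(14) + 6*sqrt(29) + 9*sqrt(406))/247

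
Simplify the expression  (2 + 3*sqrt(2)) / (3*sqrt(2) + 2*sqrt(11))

Multiply numerator and denominator by -2*sqrt(11) + 3*sqrt(2).
Denominator becomes -26; numerator becomes -6*sqrt(22) - 4*sqrt(11) + 6*sqrt(2) + 18.

(-9 - 3*sqrt(2) + 2*sqrt(11) + 3*sqrt(22))/13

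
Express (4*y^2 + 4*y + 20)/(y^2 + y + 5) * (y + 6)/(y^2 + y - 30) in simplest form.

4/(y - 5)

Factor: 4*y^2 + 4*y + 20 = 4*(y^2 + y + 5);  y^2 + y - 30 = (y + 6)*(y - 5)
Cancel the common factors (y^2 + y + 5), (y + 6).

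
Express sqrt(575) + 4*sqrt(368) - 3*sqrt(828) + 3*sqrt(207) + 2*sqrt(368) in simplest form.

20*sqrt(23)

sqrt(575) = 5*sqrt(23); 4*sqrt(368) = 16*sqrt(23); 3*sqrt(828) = 18*sqrt(23); 3*sqrt(207) = 9*sqrt(23); 2*sqrt(368) = 8*sqrt(23)
Combine: (5 + 16 - 18 + 9 + 8)·sqrt(23) = 20*sqrt(23)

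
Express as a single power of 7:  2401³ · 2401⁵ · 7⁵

7^37

2401³ = 7^12; 2401⁵ = 7^20; 7⁵ = 7^5
Combine exponents: 7^37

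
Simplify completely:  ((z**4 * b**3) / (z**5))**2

Inside the bracket: (z**-1) * b**3
Raise to the power 2: (z**-2) * b**6

b**6/z**2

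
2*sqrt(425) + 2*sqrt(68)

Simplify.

14*sqrt(17)

2*sqrt(425) = 10*sqrt(17); 2*sqrt(68) = 4*sqrt(17)
Combine: (10 + 4)·sqrt(17) = 14*sqrt(17)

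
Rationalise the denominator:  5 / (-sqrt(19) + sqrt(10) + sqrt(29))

(-10*sqrt(19) + 19*sqrt(10) + sqrt(5510))/76

Group as (sqrt(10) + sqrt(29)) - sqrt(19); multiply by (sqrt(10) + sqrt(29)) + sqrt(19), then rationalise the remaining surd.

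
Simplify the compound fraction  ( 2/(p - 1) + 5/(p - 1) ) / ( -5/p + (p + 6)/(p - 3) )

(7*p^2 - 21*p)/(p^3 + 14*p - 15)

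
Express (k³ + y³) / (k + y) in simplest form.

k² - k*y + y²

y^3 + k^3 = (k + y)(k² - k*y + y²).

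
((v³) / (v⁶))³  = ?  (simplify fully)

v^(-9)

Inside the bracket: (v^-3)
Raise to the power 3: (v^-9)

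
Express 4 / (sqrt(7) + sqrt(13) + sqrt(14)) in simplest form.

(-7*sqrt(26) + 3*sqrt(14) + 4*sqrt(13) + 10*sqrt(7))/41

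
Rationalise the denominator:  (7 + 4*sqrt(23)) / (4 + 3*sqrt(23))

(5*sqrt(23) + 248)/191

Multiply numerator and denominator by -3*sqrt(23) + 4.
Denominator becomes -191; numerator becomes -248 - 5*sqrt(23).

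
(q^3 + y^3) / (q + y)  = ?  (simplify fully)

q^2 - q*y + y^2

Factor as (a+b)(a^2-ab+b^2) with a=q, b=y.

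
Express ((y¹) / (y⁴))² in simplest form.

Inside the bracket: (y^-3)
Raise to the power 2: (y^-6)

y^(-6)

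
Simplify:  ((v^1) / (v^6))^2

v^(-10)

Inside the bracket: (v^-5)
Raise to the power 2: (v^-10)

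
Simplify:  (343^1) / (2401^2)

343^1 = 7^3; 2401^2 = 7^8
Combine exponents: 7^(-5)

7^(-5)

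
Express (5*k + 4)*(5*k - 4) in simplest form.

25*k^2 - 16

Product of conjugates: (P+Q)(P-Q) = P^2 - Q^2.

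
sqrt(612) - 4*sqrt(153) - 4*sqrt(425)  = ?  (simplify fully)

-26*sqrt(17)

sqrt(612) = 6*sqrt(17); 4*sqrt(153) = 12*sqrt(17); 4*sqrt(425) = 20*sqrt(17)
Combine: (6 - 12 - 20)·sqrt(17) = -26*sqrt(17)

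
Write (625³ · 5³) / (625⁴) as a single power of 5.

625³ = 5^12; 5³ = 5^3; 625⁴ = 5^16
Combine exponents: 5^(-1)

5^(-1)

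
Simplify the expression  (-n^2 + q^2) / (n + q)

-n^2 + q^2 factors as (-n + q)*(n + q).

-n + q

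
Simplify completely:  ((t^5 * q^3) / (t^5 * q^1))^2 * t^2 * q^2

Inside the bracket: q^2
Raise to the power 2: q^4
Multiply by t^2 * q^2: add exponents.

q^6*t^2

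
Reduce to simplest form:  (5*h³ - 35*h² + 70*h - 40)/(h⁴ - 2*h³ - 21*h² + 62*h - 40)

Factor: 5*h³ - 35*h² + 70*h - 40 = 5·(h - 1)·(h - 4)·(h - 2);  h⁴ - 2*h³ - 21*h² + 62*h - 40 = (h - 1)·(h + 5)·(h - 4)·(h - 2)
Cancel the common factors (h - 1), (h - 4), (h - 2).

5/(h + 5)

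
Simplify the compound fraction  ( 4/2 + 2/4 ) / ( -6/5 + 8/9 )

Numerator: 4/2 + 2/4 = 5/2
Denominator: -6/5 + 8/9 = -14/45
Divide: (5/2) · (-45/14) = -225/28

-225/28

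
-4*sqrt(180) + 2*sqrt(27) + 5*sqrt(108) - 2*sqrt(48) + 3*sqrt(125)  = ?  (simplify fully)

4*sqrt(180) = 24*sqrt(5); 2*sqrt(27) = 6*sqrt(3); 5*sqrt(108) = 30*sqrt(3); 2*sqrt(48) = 8*sqrt(3); 3*sqrt(125) = 15*sqrt(5)

-9*sqrt(5) + 28*sqrt(3)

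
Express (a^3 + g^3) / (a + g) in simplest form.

a^2 - a*g + g^2

g^3 + a^3 = (a + g)(a^2 - a*g + g^2).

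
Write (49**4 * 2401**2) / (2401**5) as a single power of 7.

49**4 = 7**8; 2401**2 = 7**8; 2401**5 = 7**20
Combine exponents: 7**(-4)

7**(-4)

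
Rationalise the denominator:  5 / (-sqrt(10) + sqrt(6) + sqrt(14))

(-25*sqrt(10) + 5*sqrt(14) + 45*sqrt(6) + 10*sqrt(210))/118

Group as (sqrt(6) + sqrt(14)) - sqrt(10); multiply by (sqrt(6) + sqrt(14)) + sqrt(10), then rationalise the remaining surd.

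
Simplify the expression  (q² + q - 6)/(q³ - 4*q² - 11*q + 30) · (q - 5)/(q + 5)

1/(q + 5)

Factor: q² + q - 6 = (q - 2)·(q + 3);  q³ - 4*q² - 11*q + 30 = (q + 3)·(q - 2)·(q - 5)
Cancel the common factors (q + 3), (q - 5), (q - 2).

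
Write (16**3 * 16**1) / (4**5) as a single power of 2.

16**3 = 2**12; 16**1 = 2**4; 4**5 = 2**10
Combine exponents: 2**6

2**6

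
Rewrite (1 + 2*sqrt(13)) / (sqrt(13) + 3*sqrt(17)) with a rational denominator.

Multiply numerator and denominator by -3*sqrt(17) + sqrt(13).
Denominator becomes -140; numerator becomes -6*sqrt(221) - 3*sqrt(17) + sqrt(13) + 26.

(-26 - sqrt(13) + 3*sqrt(17) + 6*sqrt(221))/140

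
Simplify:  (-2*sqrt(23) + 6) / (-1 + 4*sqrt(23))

(-178 + 22*sqrt(23))/367

Multiply numerator and denominator by -4*sqrt(23) - 1.
Denominator becomes -367; numerator becomes -22*sqrt(23) + 178.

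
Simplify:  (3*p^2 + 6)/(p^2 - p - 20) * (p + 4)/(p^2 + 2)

Factor: 3*p^2 + 6 = 3*(p^2 + 2);  p^2 - p - 20 = (p - 5)*(p + 4)
Cancel the common factors (p^2 + 2), (p + 4).

3/(p - 5)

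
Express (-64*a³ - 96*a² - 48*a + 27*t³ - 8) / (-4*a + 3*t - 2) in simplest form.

Factor as (a-b)(a^2+ab+b^2) with a=(3*t), b=(4*a + 2).

16*a² + 12*a*t + 16*a + 9*t² + 6*t + 4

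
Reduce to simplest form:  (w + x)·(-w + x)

(x)^2 - (w)^2 = -w² + x².

-w² + x²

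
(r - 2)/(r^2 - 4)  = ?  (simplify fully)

1/(r + 2)

Factor: r^2 - 4 = (r + 2)*(r - 2)
Cancel the common factor (r - 2).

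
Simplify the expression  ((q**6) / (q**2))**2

q**8

Inside the bracket: q**4
Raise to the power 2: q**8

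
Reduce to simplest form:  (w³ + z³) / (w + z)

w² - w*z + z²

Apply the sum-of-cubes factorisation and cancel (w + z).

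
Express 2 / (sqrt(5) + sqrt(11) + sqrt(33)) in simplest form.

Group as (sqrt(11) + sqrt(33)) + sqrt(5); multiply by (sqrt(11) + sqrt(33)) - sqrt(5), then rationalise the remaining surd.

(-54*sqrt(11) - 78*sqrt(5) + 44*sqrt(15) + 34*sqrt(33))/69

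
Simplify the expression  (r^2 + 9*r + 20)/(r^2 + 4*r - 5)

(r + 4)/(r - 1)

Factor: r^2 + 9*r + 20 = (r + 5)*(r + 4);  r^2 + 4*r - 5 = (r + 5)*(r - 1)
Cancel the common factor (r + 5).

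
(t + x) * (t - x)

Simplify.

t^2 - x^2

Pair the conjugate factors: (t+x)(t-x) = t^2 - x^2.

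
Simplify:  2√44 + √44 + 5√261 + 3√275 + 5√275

15*√29 + 46*√11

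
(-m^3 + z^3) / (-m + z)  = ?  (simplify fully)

m^2 + m*z + z^2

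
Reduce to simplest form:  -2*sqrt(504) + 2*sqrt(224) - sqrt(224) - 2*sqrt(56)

-12*sqrt(14)

2*sqrt(504) = 12*sqrt(14); 2*sqrt(224) = 8*sqrt(14); sqrt(224) = 4*sqrt(14); 2*sqrt(56) = 4*sqrt(14)
Combine: (-12 + 8 - 4 - 4)·sqrt(14) = -12*sqrt(14)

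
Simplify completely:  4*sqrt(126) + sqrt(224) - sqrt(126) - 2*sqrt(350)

3*sqrt(14)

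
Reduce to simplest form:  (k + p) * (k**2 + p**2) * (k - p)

k**4 - p**4

Pair the conjugate factors: (k+p)(k-p) = k**2 - p**2, then repeat with the next factor.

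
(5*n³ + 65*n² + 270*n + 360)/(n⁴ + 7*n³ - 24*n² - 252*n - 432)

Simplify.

Factor: 5*n³ + 65*n² + 270*n + 360 = 5·(n + 6)·(n + 3)·(n + 4);  n⁴ + 7*n³ - 24*n² - 252*n - 432 = (n + 4)·(n - 6)·(n + 6)·(n + 3)
Cancel the common factors (n + 4), (n + 3), (n + 6).

5/(n - 6)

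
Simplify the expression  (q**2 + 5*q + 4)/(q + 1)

Factor: q**2 + 5*q + 4 = (q + 4)*(q + 1)
Cancel the common factor (q + 1).

q + 4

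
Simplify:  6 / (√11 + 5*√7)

Multiply numerator and denominator by -√11 + 5*√7.
Denominator becomes 164; numerator becomes -6*√11 + 30*√7.

(-3*√11 + 15*√7)/82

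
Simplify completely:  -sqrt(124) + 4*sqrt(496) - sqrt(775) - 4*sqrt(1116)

-15*sqrt(31)

sqrt(124) = 2*sqrt(31); 4*sqrt(496) = 16*sqrt(31); sqrt(775) = 5*sqrt(31); 4*sqrt(1116) = 24*sqrt(31)
Combine: (-2 + 16 - 5 - 24)·sqrt(31) = -15*sqrt(31)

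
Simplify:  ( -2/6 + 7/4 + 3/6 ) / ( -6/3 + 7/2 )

Numerator: -2/6 + 7/4 + 3/6 = 23/12
Denominator: -6/3 + 7/2 = 3/2
Divide: (23/12) · (2/3) = 23/18

23/18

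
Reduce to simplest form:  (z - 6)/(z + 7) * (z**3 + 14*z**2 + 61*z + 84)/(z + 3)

Factor: z**3 + 14*z**2 + 61*z + 84 = (z + 4)*(z + 7)*(z + 3)
Cancel the common factors (z + 7), (z + 3).

z**2 - 2*z - 24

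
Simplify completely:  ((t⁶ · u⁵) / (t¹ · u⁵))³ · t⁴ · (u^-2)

t^19/u²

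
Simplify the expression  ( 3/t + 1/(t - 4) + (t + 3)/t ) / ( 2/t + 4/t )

Numerator: 3/t + 1/(t - 4) + (t + 3)/t = (t**2 + 3*t - 24)/(t**2 - 4*t)
Denominator: 2/t + 4/t = 6/t
Divide: ((t**2 + 3*t - 24)/(t**2 - 4*t)) · (t/6) = (t**2 + 3*t - 24)/(6*t - 24)

(t**2 + 3*t - 24)/(6*t - 24)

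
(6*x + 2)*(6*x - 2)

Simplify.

36*x^2 - 4

Difference of squares with P = 6*x, Q = 2.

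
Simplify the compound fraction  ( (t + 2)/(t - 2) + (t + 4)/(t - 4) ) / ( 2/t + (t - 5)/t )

Numerator: (t + 2)/(t - 2) + (t + 4)/(t - 4) = (2*t**2 - 16)/(t**2 - 6*t + 8)
Denominator: 2/t + (t - 5)/t = (t - 3)/t
Divide: ((2*t**2 - 16)/(t**2 - 6*t + 8)) · (t/(t - 3)) = (2*t**3 - 16*t)/(t**3 - 9*t**2 + 26*t - 24)

(2*t**3 - 16*t)/(t**3 - 9*t**2 + 26*t - 24)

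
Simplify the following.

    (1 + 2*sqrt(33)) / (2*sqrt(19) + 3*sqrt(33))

(-4*sqrt(627) - 2*sqrt(19) + 3*sqrt(33) + 198)/221

Multiply numerator and denominator by -2*sqrt(19) + 3*sqrt(33).
Denominator becomes 221; numerator becomes -4*sqrt(627) - 2*sqrt(19) + 3*sqrt(33) + 198.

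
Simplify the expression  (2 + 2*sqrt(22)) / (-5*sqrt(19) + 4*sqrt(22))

Multiply numerator and denominator by 4*sqrt(22) + 5*sqrt(19).
Denominator becomes -123; numerator becomes 8*sqrt(22) + 10*sqrt(19) + 176 + 10*sqrt(418).

(-10*sqrt(418) - 176 - 10*sqrt(19) - 8*sqrt(22))/123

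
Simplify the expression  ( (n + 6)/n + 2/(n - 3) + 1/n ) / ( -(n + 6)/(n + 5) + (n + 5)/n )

(n^3 + 11*n^2 + 9*n - 105)/(4*n^2 + 13*n - 75)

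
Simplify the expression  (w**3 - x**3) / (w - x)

w**2 + w*x + x**2

w**3 - x**3 = (w - x)(w**2 + w*x + x**2).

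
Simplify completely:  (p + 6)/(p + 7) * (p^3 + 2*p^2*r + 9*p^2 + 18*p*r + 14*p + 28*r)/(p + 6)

Factor: p^3 + 2*p^2*r + 9*p^2 + 18*p*r + 14*p + 28*r = (p + 2)*(p + 2*r)*(p + 7)
Cancel the common factors (p + 6), (p + 7).

p^2 + 2*p*r + 2*p + 4*r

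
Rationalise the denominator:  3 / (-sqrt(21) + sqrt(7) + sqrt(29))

Group as (sqrt(7) + sqrt(29)) - sqrt(21); multiply by (sqrt(7) + sqrt(29)) + sqrt(21), then rationalise the remaining surd.

(-45*sqrt(21) - 3*sqrt(29) + 129*sqrt(7) + 42*sqrt(87))/587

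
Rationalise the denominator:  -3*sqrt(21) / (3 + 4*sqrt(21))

Multiply numerator and denominator by -4*sqrt(21) + 3.
Denominator becomes -327; numerator becomes -9*sqrt(21) + 252.

(-84 + 3*sqrt(21))/109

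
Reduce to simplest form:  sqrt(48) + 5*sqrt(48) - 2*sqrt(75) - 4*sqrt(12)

sqrt(48) = 4*sqrt(3); 5*sqrt(48) = 20*sqrt(3); 2*sqrt(75) = 10*sqrt(3); 4*sqrt(12) = 8*sqrt(3)
Combine: (4 + 20 - 10 - 8)·sqrt(3) = 6*sqrt(3)

6*sqrt(3)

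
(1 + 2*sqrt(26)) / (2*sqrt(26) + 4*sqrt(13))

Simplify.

(-52 - sqrt(26) + 2*sqrt(13) + 52*sqrt(2))/52

Multiply numerator and denominator by -4*sqrt(13) + 2*sqrt(26).
Denominator becomes -104; numerator becomes -104*sqrt(2) - 4*sqrt(13) + 2*sqrt(26) + 104.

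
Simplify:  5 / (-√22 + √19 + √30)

(-135*√22 + 55*√30 + 165*√19 + 20*√3135)/1551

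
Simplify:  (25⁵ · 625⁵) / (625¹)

25⁵ = 5^10; 625⁵ = 5^20; 625¹ = 5^4
Combine exponents: 5^26

5^26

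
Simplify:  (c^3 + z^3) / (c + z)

c^2 - c*z + z^2

Factor as (a+b)(a^2-ab+b^2) with a=c, b=z.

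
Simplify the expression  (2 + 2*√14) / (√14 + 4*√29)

(-14 - √14 + 4*√29 + 4*√406)/225

Multiply numerator and denominator by -4*√29 + √14.
Denominator becomes -450; numerator becomes -8*√406 - 8*√29 + 2*√14 + 28.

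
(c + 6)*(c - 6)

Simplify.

(c)**2 - (6)**2 = c**2 - 36.

c**2 - 36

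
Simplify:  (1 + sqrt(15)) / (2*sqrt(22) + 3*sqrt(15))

Multiply numerator and denominator by -2*sqrt(22) + 3*sqrt(15).
Denominator becomes 47; numerator becomes -2*sqrt(330) - 2*sqrt(22) + 3*sqrt(15) + 45.

(-2*sqrt(330) - 2*sqrt(22) + 3*sqrt(15) + 45)/47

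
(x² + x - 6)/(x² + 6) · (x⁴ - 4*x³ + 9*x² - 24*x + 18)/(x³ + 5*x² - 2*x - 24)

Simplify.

Factor: x² + x - 6 = (x - 2)·(x + 3);  x⁴ - 4*x³ + 9*x² - 24*x + 18 = (x - 1)·(x - 3)·(x² + 6);  x³ + 5*x² - 2*x - 24 = (x + 3)·(x + 4)·(x - 2)
Cancel the common factors (x² + 6), (x - 2), (x + 3).

(x² - 4*x + 3)/(x + 4)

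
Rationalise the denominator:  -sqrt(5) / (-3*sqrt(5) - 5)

(-sqrt(5) + 3)/4

Multiply numerator and denominator by -5 + 3*sqrt(5).
Denominator becomes -20; numerator becomes -15 + 5*sqrt(5).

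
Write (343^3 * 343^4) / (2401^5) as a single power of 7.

343^3 = 7^9; 343^4 = 7^12; 2401^5 = 7^20
Combine exponents: 7^1

7^1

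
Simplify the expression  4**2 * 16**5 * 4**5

4**2 = 2**4; 16**5 = 2**20; 4**5 = 2**10
Combine exponents: 2**34

2**34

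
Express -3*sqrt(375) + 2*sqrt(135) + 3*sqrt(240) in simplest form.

3*sqrt(15)

3*sqrt(375) = 15*sqrt(15); 2*sqrt(135) = 6*sqrt(15); 3*sqrt(240) = 12*sqrt(15)
Combine: (-15 + 6 + 12)·sqrt(15) = 3*sqrt(15)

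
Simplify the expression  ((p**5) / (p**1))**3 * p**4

Inside the bracket: p**4
Raise to the power 3: p**12
Multiply by p**4: add exponents.

p**16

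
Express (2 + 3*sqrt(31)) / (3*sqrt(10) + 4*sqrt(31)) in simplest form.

Multiply numerator and denominator by -3*sqrt(10) + 4*sqrt(31).
Denominator becomes 406; numerator becomes -9*sqrt(310) - 6*sqrt(10) + 8*sqrt(31) + 372.

(-9*sqrt(310) - 6*sqrt(10) + 8*sqrt(31) + 372)/406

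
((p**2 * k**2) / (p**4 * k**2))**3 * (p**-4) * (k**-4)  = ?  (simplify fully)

1/(k**4*p**10)

Inside the bracket: (p**-2)
Raise to the power 3: (p**-6)
Multiply by (p**-4) * (k**-4): add exponents.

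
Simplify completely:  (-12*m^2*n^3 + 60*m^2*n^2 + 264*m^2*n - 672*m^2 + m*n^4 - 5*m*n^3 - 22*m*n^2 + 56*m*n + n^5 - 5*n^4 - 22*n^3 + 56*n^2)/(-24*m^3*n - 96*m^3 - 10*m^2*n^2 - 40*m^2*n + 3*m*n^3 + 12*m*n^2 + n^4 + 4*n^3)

Factor: -12*m^2*n^3 + 60*m^2*n^2 + 264*m^2*n - 672*m^2 + m*n^4 - 5*m*n^3 - 22*m*n^2 + 56*m*n + n^5 - 5*n^4 - 22*n^3 + 56*n^2 = (n - 7)*(n + 4)*(4*m + n)*(n - 2)*(-3*m + n);  -24*m^3*n - 96*m^3 - 10*m^2*n^2 - 40*m^2*n + 3*m*n^3 + 12*m*n^2 + n^4 + 4*n^3 = (2*m + n)*(n + 4)*(-3*m + n)*(4*m + n)
Cancel the common factors (4*m + n), (n + 4), (-3*m + n).

(n^2 - 9*n + 14)/(2*m + n)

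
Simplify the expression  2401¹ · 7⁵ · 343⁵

2401¹ = 7^4; 7⁵ = 7^5; 343⁵ = 7^15
Combine exponents: 7^24

7^24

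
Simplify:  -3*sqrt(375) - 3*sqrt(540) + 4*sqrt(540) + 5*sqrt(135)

6*sqrt(15)

3*sqrt(375) = 15*sqrt(15); 3*sqrt(540) = 18*sqrt(15); 4*sqrt(540) = 24*sqrt(15); 5*sqrt(135) = 15*sqrt(15)
Combine: (-15 - 18 + 24 + 15)·sqrt(15) = 6*sqrt(15)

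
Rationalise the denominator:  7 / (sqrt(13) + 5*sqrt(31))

Multiply numerator and denominator by -sqrt(13) + 5*sqrt(31).
Denominator becomes 762; numerator becomes -7*sqrt(13) + 35*sqrt(31).

(-7*sqrt(13) + 35*sqrt(31))/762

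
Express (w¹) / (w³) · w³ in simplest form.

Quotient: (w^-2)
Multiply by w³: add exponents.

w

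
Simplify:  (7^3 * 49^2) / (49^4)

7^(-1)

7^3 = 7^3; 49^2 = 7^4; 49^4 = 7^8
Combine exponents: 7^(-1)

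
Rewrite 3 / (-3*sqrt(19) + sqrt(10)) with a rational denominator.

(-9*sqrt(19) - 3*sqrt(10))/161

Multiply numerator and denominator by sqrt(10) + 3*sqrt(19).
Denominator becomes -161; numerator becomes 3*sqrt(10) + 9*sqrt(19).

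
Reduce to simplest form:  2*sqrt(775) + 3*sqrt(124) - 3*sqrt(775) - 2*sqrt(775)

-9*sqrt(31)

2*sqrt(775) = 10*sqrt(31); 3*sqrt(124) = 6*sqrt(31); 3*sqrt(775) = 15*sqrt(31); 2*sqrt(775) = 10*sqrt(31)
Combine: (10 + 6 - 15 - 10)·sqrt(31) = -9*sqrt(31)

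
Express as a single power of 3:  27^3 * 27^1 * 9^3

27^3 = 3^9; 27^1 = 3^3; 9^3 = 3^6
Combine exponents: 3^18

3^18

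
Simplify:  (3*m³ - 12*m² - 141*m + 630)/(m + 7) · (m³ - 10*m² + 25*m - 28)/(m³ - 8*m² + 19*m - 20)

3*m² - 39*m + 126

Factor: 3*m³ - 12*m² - 141*m + 630 = 3·(m - 6)·(m + 7)·(m - 5);  m³ - 10*m² + 25*m - 28 = (m - 7)·(m² - 3*m + 4);  m³ - 8*m² + 19*m - 20 = (m² - 3*m + 4)·(m - 5)
Cancel the common factors (m² - 3*m + 4), (m - 5), (m + 7).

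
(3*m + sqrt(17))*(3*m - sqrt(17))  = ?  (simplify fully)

Product of conjugates: (P+Q)(P-Q) = P^2 - Q^2.

9*m^2 - 17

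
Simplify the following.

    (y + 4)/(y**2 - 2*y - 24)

1/(y - 6)

Factor: y**2 - 2*y - 24 = (y + 4)*(y - 6)
Cancel the common factor (y + 4).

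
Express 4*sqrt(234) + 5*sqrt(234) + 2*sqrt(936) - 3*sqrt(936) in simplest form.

21*sqrt(26)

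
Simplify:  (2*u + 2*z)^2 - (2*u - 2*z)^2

16*u*z

Write as f((2*u),(2*z)) - f((2*u),-(2*z)) and expand.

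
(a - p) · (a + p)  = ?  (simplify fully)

Telescope via difference of squares: (a+p)(a-p) = a² - p².

a² - p²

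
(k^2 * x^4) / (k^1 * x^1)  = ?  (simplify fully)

k*x^3

Quotient: k^1 * x^3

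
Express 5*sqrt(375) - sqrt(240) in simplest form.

5*sqrt(375) = 25*sqrt(15); sqrt(240) = 4*sqrt(15)
Combine: (25 - 4)·sqrt(15) = 21*sqrt(15)

21*sqrt(15)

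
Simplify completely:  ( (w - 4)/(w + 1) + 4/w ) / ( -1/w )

(-w² - 4)/(w + 1)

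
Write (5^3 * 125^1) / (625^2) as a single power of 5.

5^3 = 5^3; 125^1 = 5^3; 625^2 = 5^8
Combine exponents: 5^(-2)

5^(-2)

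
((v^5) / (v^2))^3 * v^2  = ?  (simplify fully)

Inside the bracket: v^3
Raise to the power 3: v^9
Multiply by v^2: add exponents.

v^11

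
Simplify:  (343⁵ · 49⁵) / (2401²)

343⁵ = 7^15; 49⁵ = 7^10; 2401² = 7^8
Combine exponents: 7^17

7^17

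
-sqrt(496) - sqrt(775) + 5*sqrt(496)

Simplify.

11*sqrt(31)

sqrt(496) = 4*sqrt(31); sqrt(775) = 5*sqrt(31); 5*sqrt(496) = 20*sqrt(31)
Combine: (-4 - 5 + 20)·sqrt(31) = 11*sqrt(31)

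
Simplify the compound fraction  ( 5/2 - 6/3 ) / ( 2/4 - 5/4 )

Numerator: 5/2 - 6/3 = 1/2
Denominator: 2/4 - 5/4 = -3/4
Divide: (1/2) · (-4/3) = -2/3

-2/3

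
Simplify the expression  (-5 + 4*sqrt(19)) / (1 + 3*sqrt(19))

(-19*sqrt(19) + 233)/170

Multiply numerator and denominator by -3*sqrt(19) + 1.
Denominator becomes -170; numerator becomes -233 + 19*sqrt(19).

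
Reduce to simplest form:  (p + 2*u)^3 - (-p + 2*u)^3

2*p*(p^2 + 12*u^2)

Write as f((2*u),p) - f((2*u),-p) and expand.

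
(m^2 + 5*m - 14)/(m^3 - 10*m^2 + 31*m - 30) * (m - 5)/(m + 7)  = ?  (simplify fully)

1/(m - 3)

Factor: m^2 + 5*m - 14 = (m + 7)*(m - 2);  m^3 - 10*m^2 + 31*m - 30 = (m - 5)*(m - 3)*(m - 2)
Cancel the common factors (m + 7), (m - 2), (m - 5).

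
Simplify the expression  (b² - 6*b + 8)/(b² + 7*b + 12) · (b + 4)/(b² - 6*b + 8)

1/(b + 3)

Factor: b² - 6*b + 8 = (b - 4)·(b - 2);  b² + 7*b + 12 = (b + 4)·(b + 3);  b² - 6*b + 8 = (b - 4)·(b - 2)
Cancel the common factors (b - 4), (b - 2), (b + 4).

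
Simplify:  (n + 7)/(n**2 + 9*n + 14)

Factor: n**2 + 9*n + 14 = (n + 7)*(n + 2)
Cancel the common factor (n + 7).

1/(n + 2)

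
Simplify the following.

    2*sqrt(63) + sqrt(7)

7*sqrt(7)

2*sqrt(63) = 6*sqrt(7); sqrt(7) = sqrt(7)
Combine: (6 + 1)·sqrt(7) = 7*sqrt(7)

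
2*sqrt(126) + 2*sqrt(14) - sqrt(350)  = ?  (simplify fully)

3*sqrt(14)

2*sqrt(126) = 6*sqrt(14); 2*sqrt(14) = 2*sqrt(14); sqrt(350) = 5*sqrt(14)
Combine: (6 + 2 - 5)·sqrt(14) = 3*sqrt(14)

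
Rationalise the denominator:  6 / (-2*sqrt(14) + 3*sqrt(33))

(12*sqrt(14) + 18*sqrt(33))/241

Multiply numerator and denominator by 2*sqrt(14) + 3*sqrt(33).
Denominator becomes 241; numerator becomes 12*sqrt(14) + 18*sqrt(33).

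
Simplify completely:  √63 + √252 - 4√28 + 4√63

√63 = 3*√7; √252 = 6*√7; 4√28 = 8*√7; 4√63 = 12*√7
Combine: (3 + 6 - 8 + 12)·√7 = 13*√7

13*√7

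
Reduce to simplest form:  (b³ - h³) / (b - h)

b² + b*h + h²

Factor as (a-b)(a^2+ab+b^2) with a=b, b=h.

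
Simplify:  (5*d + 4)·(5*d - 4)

(5*d)^2 - (4)^2 = 25*d² - 16.

25*d² - 16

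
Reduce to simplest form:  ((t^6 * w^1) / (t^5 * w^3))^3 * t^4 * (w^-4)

Inside the bracket: t^1 * (w^-2)
Raise to the power 3: t^3 * (w^-6)
Multiply by t^4 * (w^-4): add exponents.

t^7/w^10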